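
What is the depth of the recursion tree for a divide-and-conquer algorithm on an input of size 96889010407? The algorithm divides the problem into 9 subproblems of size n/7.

For divide and conquer with division factor 7:

Problem sizes at each level:
Level 0: 96889010407
Level 1: 13841287201
Level 2: 1977326743
Level 3: 282475249
Level 4: 40353607
Level 5: 5764801
Level 6: 823543
Level 7: 117649
Level 8: 16807
Level 9: 2401
Level 10: 343
Level 11: 49
Level 12: 7
Level 13: 1

The root is level 0 and the size-1 base case is level 13 (the tree spans levels 0 through 13, i.e. 14 levels counting the root), so the depth is the number of divisions: log_7(96889010407) = 13

The recursion tree depth is log_7(96889010407) = 13. At each level, the problem size is divided by 7, so it takes 13 divisions to reduce to a base case of size 1. The algorithm makes 9 recursive calls at each level.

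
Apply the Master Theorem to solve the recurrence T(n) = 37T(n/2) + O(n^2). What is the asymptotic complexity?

Master Theorem for T(n) = 37T(n/2) + O(n^2):

a = 37, b = 2, c = 2
log_b(a) = log_2(37) = 5.2095

Case 1: c = 2 < log_2(37) = 5.2095
T(n) = O(n^(log_2 37))

For T(n) = 37T(n/2) + O(n^2): log_2(37) = 5.2095. This is Case 1 of the Master Theorem (c < log_b(a), work dominated by leaves), giving O(n^(log_2 37)).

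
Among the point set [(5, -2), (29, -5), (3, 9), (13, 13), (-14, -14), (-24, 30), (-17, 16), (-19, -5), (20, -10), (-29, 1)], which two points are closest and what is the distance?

Computing all pairwise distances among 10 points:

d((5, -2), (29, -5)) = 24.1868
d((5, -2), (3, 9)) = 11.1803
d((5, -2), (13, 13)) = 17.0
d((5, -2), (-14, -14)) = 22.4722
d((5, -2), (-24, 30)) = 43.1856
d((5, -2), (-17, 16)) = 28.4253
d((5, -2), (-19, -5)) = 24.1868
d((5, -2), (20, -10)) = 17.0
d((5, -2), (-29, 1)) = 34.1321
d((29, -5), (3, 9)) = 29.5296
d((29, -5), (13, 13)) = 24.0832
d((29, -5), (-14, -14)) = 43.9318
d((29, -5), (-24, 30)) = 63.5138
d((29, -5), (-17, 16)) = 50.5668
d((29, -5), (-19, -5)) = 48.0
d((29, -5), (20, -10)) = 10.2956 <-- minimum
d((29, -5), (-29, 1)) = 58.3095
d((3, 9), (13, 13)) = 10.7703
d((3, 9), (-14, -14)) = 28.6007
d((3, 9), (-24, 30)) = 34.2053
d((3, 9), (-17, 16)) = 21.1896
d((3, 9), (-19, -5)) = 26.0768
d((3, 9), (20, -10)) = 25.4951
d((3, 9), (-29, 1)) = 32.9848
d((13, 13), (-14, -14)) = 38.1838
d((13, 13), (-24, 30)) = 40.7185
d((13, 13), (-17, 16)) = 30.1496
d((13, 13), (-19, -5)) = 36.7151
d((13, 13), (20, -10)) = 24.0416
d((13, 13), (-29, 1)) = 43.6807
d((-14, -14), (-24, 30)) = 45.1221
d((-14, -14), (-17, 16)) = 30.1496
d((-14, -14), (-19, -5)) = 10.2956 <-- minimum
d((-14, -14), (20, -10)) = 34.2345
d((-14, -14), (-29, 1)) = 21.2132
d((-24, 30), (-17, 16)) = 15.6525
d((-24, 30), (-19, -5)) = 35.3553
d((-24, 30), (20, -10)) = 59.4643
d((-24, 30), (-29, 1)) = 29.4279
d((-17, 16), (-19, -5)) = 21.095
d((-17, 16), (20, -10)) = 45.2217
d((-17, 16), (-29, 1)) = 19.2094
d((-19, -5), (20, -10)) = 39.3192
d((-19, -5), (-29, 1)) = 11.6619
d((20, -10), (-29, 1)) = 50.2195

Minimum distance: 10.2956 (tie among 2 pairs: (29, -5) and (20, -10); (-14, -14) and (-19, -5))

The minimum Euclidean distance is 10.2956. There is a tie: 2 pairs achieve this minimum — (29, -5) and (20, -10); (-14, -14) and (-19, -5). Any of these is a valid closest pair. For 10 points, brute-force pairwise comparison is shown above. For large n, the divide-and-conquer algorithm (sort by x, recurse on halves, check the dividing strip) achieves O(n log n).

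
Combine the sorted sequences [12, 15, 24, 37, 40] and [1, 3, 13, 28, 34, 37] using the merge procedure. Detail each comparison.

Merging process:

Compare 12 vs 1: take 1 from right. Merged: [1]
Compare 12 vs 3: take 3 from right. Merged: [1, 3]
Compare 12 vs 13: take 12 from left. Merged: [1, 3, 12]
Compare 15 vs 13: take 13 from right. Merged: [1, 3, 12, 13]
Compare 15 vs 28: take 15 from left. Merged: [1, 3, 12, 13, 15]
Compare 24 vs 28: take 24 from left. Merged: [1, 3, 12, 13, 15, 24]
Compare 37 vs 28: take 28 from right. Merged: [1, 3, 12, 13, 15, 24, 28]
Compare 37 vs 34: take 34 from right. Merged: [1, 3, 12, 13, 15, 24, 28, 34]
Compare 37 vs 37: take 37 from left. Merged: [1, 3, 12, 13, 15, 24, 28, 34, 37]
Compare 40 vs 37: take 37 from right. Merged: [1, 3, 12, 13, 15, 24, 28, 34, 37, 37]
Append remaining from left: [40]. Merged: [1, 3, 12, 13, 15, 24, 28, 34, 37, 37, 40]

Final merged array: [1, 3, 12, 13, 15, 24, 28, 34, 37, 37, 40]
Total comparisons: 10

The merged array is [1, 3, 12, 13, 15, 24, 28, 34, 37, 37, 40], requiring 10 comparisons. The merge step runs in O(n) time where n is the total number of elements.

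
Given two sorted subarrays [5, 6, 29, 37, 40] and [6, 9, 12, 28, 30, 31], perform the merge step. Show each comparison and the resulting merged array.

Merging process:

Compare 5 vs 6: take 5 from left. Merged: [5]
Compare 6 vs 6: take 6 from left. Merged: [5, 6]
Compare 29 vs 6: take 6 from right. Merged: [5, 6, 6]
Compare 29 vs 9: take 9 from right. Merged: [5, 6, 6, 9]
Compare 29 vs 12: take 12 from right. Merged: [5, 6, 6, 9, 12]
Compare 29 vs 28: take 28 from right. Merged: [5, 6, 6, 9, 12, 28]
Compare 29 vs 30: take 29 from left. Merged: [5, 6, 6, 9, 12, 28, 29]
Compare 37 vs 30: take 30 from right. Merged: [5, 6, 6, 9, 12, 28, 29, 30]
Compare 37 vs 31: take 31 from right. Merged: [5, 6, 6, 9, 12, 28, 29, 30, 31]
Append remaining from left: [37, 40]. Merged: [5, 6, 6, 9, 12, 28, 29, 30, 31, 37, 40]

Final merged array: [5, 6, 6, 9, 12, 28, 29, 30, 31, 37, 40]
Total comparisons: 9

The merged array is [5, 6, 6, 9, 12, 28, 29, 30, 31, 37, 40], requiring 9 comparisons. The merge step runs in O(n) time where n is the total number of elements.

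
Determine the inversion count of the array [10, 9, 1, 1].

Finding inversions in [10, 9, 1, 1]:

(0, 1): arr[0]=10 > arr[1]=9
(0, 2): arr[0]=10 > arr[2]=1
(0, 3): arr[0]=10 > arr[3]=1
(1, 2): arr[1]=9 > arr[2]=1
(1, 3): arr[1]=9 > arr[3]=1

Total inversions: 5

The array has 5 inversion(s): (0,1), (0,2), (0,3), (1,2), (1,3). Each pair (i,j) satisfies i < j and arr[i] > arr[j].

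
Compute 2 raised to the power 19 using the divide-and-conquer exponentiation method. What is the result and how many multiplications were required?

Computing 2^19 by squaring (build up from 2^1; each line after the first costs one multiplication):

2^1 = 2
2^2 = (2^1)^2 = 2^2 = 4
2^4 = (2^2)^2 = 4^2 = 16
2^8 = (2^4)^2 = 16^2 = 256
2^9 = 2 * 2^8 = 2 * 256 = 512
2^18 = (2^9)^2 = 512^2 = 262144
2^19 = 2 * 2^18 = 2 * 262144 = 524288

Result: 524288
Multiplications needed: 6 (6 lines after 2^1)

2^19 = 524288. Using exponentiation by squaring, this requires 6 multiplications. The key idea: if the exponent is even, square the half-power; if odd, multiply by the base once.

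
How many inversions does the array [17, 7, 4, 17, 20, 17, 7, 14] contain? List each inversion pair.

Finding inversions in [17, 7, 4, 17, 20, 17, 7, 14]:

(0, 1): arr[0]=17 > arr[1]=7
(0, 2): arr[0]=17 > arr[2]=4
(0, 6): arr[0]=17 > arr[6]=7
(0, 7): arr[0]=17 > arr[7]=14
(1, 2): arr[1]=7 > arr[2]=4
(3, 6): arr[3]=17 > arr[6]=7
(3, 7): arr[3]=17 > arr[7]=14
(4, 5): arr[4]=20 > arr[5]=17
(4, 6): arr[4]=20 > arr[6]=7
(4, 7): arr[4]=20 > arr[7]=14
(5, 6): arr[5]=17 > arr[6]=7
(5, 7): arr[5]=17 > arr[7]=14

Total inversions: 12

The array has 12 inversion(s): (0,1), (0,2), (0,6), (0,7), (1,2), (3,6), (3,7), (4,5), (4,6), (4,7), (5,6), (5,7). Each pair (i,j) satisfies i < j and arr[i] > arr[j].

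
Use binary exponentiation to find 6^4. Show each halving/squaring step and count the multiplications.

Computing 6^4 by squaring (build up from 6^1; each line after the first costs one multiplication):

6^1 = 6
6^2 = (6^1)^2 = 6^2 = 36
6^4 = (6^2)^2 = 36^2 = 1296

Result: 1296
Multiplications needed: 2 (2 lines after 6^1)

6^4 = 1296. Using exponentiation by squaring, this requires 2 multiplications. The key idea: if the exponent is even, square the half-power; if odd, multiply by the base once.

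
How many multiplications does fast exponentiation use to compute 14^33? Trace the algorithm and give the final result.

Computing 14^33 by squaring (build up from 14^1; each line after the first costs one multiplication):

14^1 = 14
14^2 = (14^1)^2 = 14^2 = 196
14^4 = (14^2)^2 = 196^2 = 38416
14^8 = (14^4)^2 = 38416^2 = 1475789056
14^16 = (14^8)^2 = 1475789056^2 = 2177953337809371136
14^32 = (14^16)^2 = 2177953337809371136^2 = 4743480741674980702700443299789930496
14^33 = 14 * 14^32 = 14 * 4743480741674980702700443299789930496 = 66408730383449729837806206197059026944

Result: 66408730383449729837806206197059026944
Multiplications needed: 6 (6 lines after 14^1)

14^33 = 66408730383449729837806206197059026944. Using exponentiation by squaring, this requires 6 multiplications. The key idea: if the exponent is even, square the half-power; if odd, multiply by the base once.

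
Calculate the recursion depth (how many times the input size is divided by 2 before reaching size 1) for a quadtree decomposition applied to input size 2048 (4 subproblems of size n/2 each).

For divide and conquer with division factor 2:

Problem sizes at each level:
Level 0: 2048
Level 1: 1024
Level 2: 512
Level 3: 256
Level 4: 128
Level 5: 64
Level 6: 32
Level 7: 16
Level 8: 8
Level 9: 4
Level 10: 2
Level 11: 1

The root is level 0 and the size-1 base case is level 11 (the tree spans levels 0 through 11, i.e. 12 levels counting the root), so the depth is the number of divisions: log_2(2048) = 11

The recursion tree depth is log_2(2048) = 11. At each level, the problem size is divided by 2, so it takes 11 divisions to reduce to a base case of size 1. The algorithm makes 4 recursive calls at each level.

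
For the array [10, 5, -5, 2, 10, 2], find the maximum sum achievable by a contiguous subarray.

Using Kadane's algorithm on [10, 5, -5, 2, 10, 2]:

Scanning through the array:
Position 1 (value 5): max_ending_here = 15, max_so_far = 15
Position 2 (value -5): max_ending_here = 10, max_so_far = 15
Position 3 (value 2): max_ending_here = 12, max_so_far = 15
Position 4 (value 10): max_ending_here = 22, max_so_far = 22
Position 5 (value 2): max_ending_here = 24, max_so_far = 24

Maximum subarray: [10, 5, -5, 2, 10, 2]
Maximum sum: 24

The maximum subarray is [10, 5, -5, 2, 10, 2] with sum 24. This subarray runs from index 0 to index 5.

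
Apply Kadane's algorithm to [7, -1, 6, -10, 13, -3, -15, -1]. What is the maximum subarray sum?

Using Kadane's algorithm on [7, -1, 6, -10, 13, -3, -15, -1]:

Scanning through the array:
Position 1 (value -1): max_ending_here = 6, max_so_far = 7
Position 2 (value 6): max_ending_here = 12, max_so_far = 12
Position 3 (value -10): max_ending_here = 2, max_so_far = 12
Position 4 (value 13): max_ending_here = 15, max_so_far = 15
Position 5 (value -3): max_ending_here = 12, max_so_far = 15
Position 6 (value -15): max_ending_here = -3, max_so_far = 15
Position 7 (value -1): max_ending_here = -1, max_so_far = 15

Maximum subarray: [7, -1, 6, -10, 13]
Maximum sum: 15

The maximum subarray is [7, -1, 6, -10, 13] with sum 15. This subarray runs from index 0 to index 4.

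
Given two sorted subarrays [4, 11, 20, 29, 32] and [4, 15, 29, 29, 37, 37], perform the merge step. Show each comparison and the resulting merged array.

Merging process:

Compare 4 vs 4: take 4 from left. Merged: [4]
Compare 11 vs 4: take 4 from right. Merged: [4, 4]
Compare 11 vs 15: take 11 from left. Merged: [4, 4, 11]
Compare 20 vs 15: take 15 from right. Merged: [4, 4, 11, 15]
Compare 20 vs 29: take 20 from left. Merged: [4, 4, 11, 15, 20]
Compare 29 vs 29: take 29 from left. Merged: [4, 4, 11, 15, 20, 29]
Compare 32 vs 29: take 29 from right. Merged: [4, 4, 11, 15, 20, 29, 29]
Compare 32 vs 29: take 29 from right. Merged: [4, 4, 11, 15, 20, 29, 29, 29]
Compare 32 vs 37: take 32 from left. Merged: [4, 4, 11, 15, 20, 29, 29, 29, 32]
Append remaining from right: [37, 37]. Merged: [4, 4, 11, 15, 20, 29, 29, 29, 32, 37, 37]

Final merged array: [4, 4, 11, 15, 20, 29, 29, 29, 32, 37, 37]
Total comparisons: 9

The merged array is [4, 4, 11, 15, 20, 29, 29, 29, 32, 37, 37], requiring 9 comparisons. The merge step runs in O(n) time where n is the total number of elements.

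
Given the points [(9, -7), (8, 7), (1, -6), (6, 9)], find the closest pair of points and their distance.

Computing all pairwise distances among 4 points:

d((9, -7), (8, 7)) = 14.0357
d((9, -7), (1, -6)) = 8.0623
d((9, -7), (6, 9)) = 16.2788
d((8, 7), (1, -6)) = 14.7648
d((8, 7), (6, 9)) = 2.8284 <-- minimum
d((1, -6), (6, 9)) = 15.8114

Closest pair: (8, 7) and (6, 9) with distance 2.8284

The closest pair is (8, 7) and (6, 9) with Euclidean distance 2.8284. For 4 points, brute-force pairwise comparison is shown above. For large n, the divide-and-conquer algorithm (sort by x, recurse on halves, check the dividing strip) achieves O(n log n).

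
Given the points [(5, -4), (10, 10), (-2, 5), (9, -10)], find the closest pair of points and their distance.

Computing all pairwise distances among 4 points:

d((5, -4), (10, 10)) = 14.8661
d((5, -4), (-2, 5)) = 11.4018
d((5, -4), (9, -10)) = 7.2111 <-- minimum
d((10, 10), (-2, 5)) = 13.0
d((10, 10), (9, -10)) = 20.025
d((-2, 5), (9, -10)) = 18.6011

Closest pair: (5, -4) and (9, -10) with distance 7.2111

The closest pair is (5, -4) and (9, -10) with Euclidean distance 7.2111. For 4 points, brute-force pairwise comparison is shown above. For large n, the divide-and-conquer algorithm (sort by x, recurse on halves, check the dividing strip) achieves O(n log n).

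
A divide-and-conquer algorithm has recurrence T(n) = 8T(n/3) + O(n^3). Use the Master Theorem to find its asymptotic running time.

Master Theorem for T(n) = 8T(n/3) + O(n^3):

a = 8, b = 3, c = 3
log_b(a) = log_3(8) = 1.8928

Case 3: c = 3 > log_3(8) = 1.8928
T(n) = O(n^3) = O(n^3)

For T(n) = 8T(n/3) + O(n^3): log_3(8) = 1.8928. This is Case 3 of the Master Theorem (c > log_b(a), work dominated by root), giving O(n^3).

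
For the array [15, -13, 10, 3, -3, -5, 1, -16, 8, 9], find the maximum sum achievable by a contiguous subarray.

Using Kadane's algorithm on [15, -13, 10, 3, -3, -5, 1, -16, 8, 9]:

Scanning through the array:
Position 1 (value -13): max_ending_here = 2, max_so_far = 15
Position 2 (value 10): max_ending_here = 12, max_so_far = 15
Position 3 (value 3): max_ending_here = 15, max_so_far = 15
Position 4 (value -3): max_ending_here = 12, max_so_far = 15
Position 5 (value -5): max_ending_here = 7, max_so_far = 15
Position 6 (value 1): max_ending_here = 8, max_so_far = 15
Position 7 (value -16): max_ending_here = -8, max_so_far = 15
Position 8 (value 8): max_ending_here = 8, max_so_far = 15
Position 9 (value 9): max_ending_here = 17, max_so_far = 17

Maximum subarray: [8, 9]
Maximum sum: 17

The maximum subarray is [8, 9] with sum 17. This subarray runs from index 8 to index 9.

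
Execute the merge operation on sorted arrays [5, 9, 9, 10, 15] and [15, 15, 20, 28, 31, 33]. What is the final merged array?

Merging process:

Compare 5 vs 15: take 5 from left. Merged: [5]
Compare 9 vs 15: take 9 from left. Merged: [5, 9]
Compare 9 vs 15: take 9 from left. Merged: [5, 9, 9]
Compare 10 vs 15: take 10 from left. Merged: [5, 9, 9, 10]
Compare 15 vs 15: take 15 from left. Merged: [5, 9, 9, 10, 15]
Append remaining from right: [15, 15, 20, 28, 31, 33]. Merged: [5, 9, 9, 10, 15, 15, 15, 20, 28, 31, 33]

Final merged array: [5, 9, 9, 10, 15, 15, 15, 20, 28, 31, 33]
Total comparisons: 5

The merged array is [5, 9, 9, 10, 15, 15, 15, 20, 28, 31, 33], requiring 5 comparisons. The merge step runs in O(n) time where n is the total number of elements.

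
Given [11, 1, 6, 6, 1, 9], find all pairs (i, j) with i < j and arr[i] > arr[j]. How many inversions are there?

Finding inversions in [11, 1, 6, 6, 1, 9]:

(0, 1): arr[0]=11 > arr[1]=1
(0, 2): arr[0]=11 > arr[2]=6
(0, 3): arr[0]=11 > arr[3]=6
(0, 4): arr[0]=11 > arr[4]=1
(0, 5): arr[0]=11 > arr[5]=9
(2, 4): arr[2]=6 > arr[4]=1
(3, 4): arr[3]=6 > arr[4]=1

Total inversions: 7

The array has 7 inversion(s): (0,1), (0,2), (0,3), (0,4), (0,5), (2,4), (3,4). Each pair (i,j) satisfies i < j and arr[i] > arr[j].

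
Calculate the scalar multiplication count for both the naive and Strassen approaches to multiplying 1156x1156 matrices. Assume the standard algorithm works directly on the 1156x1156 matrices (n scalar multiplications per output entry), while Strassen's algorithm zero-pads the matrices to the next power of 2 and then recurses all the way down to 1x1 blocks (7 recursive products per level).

Matrix multiplication for 1156x1156 matrices:

Strassen's algorithm requires power-of-2 dimensions. Pad 1156x1156 to 2048x2048 (next power of 2).

Standard algorithm: 1156^3 = 1544804416 multiplications
Strassen's algorithm: 7^(log2(2048)) = 7^11 = 1977326743 multiplications
Difference: 1544804416 - 1977326743 = -432522327 (Strassen uses MORE here due to padding overhead — for small or just-over-power-of-2 n, padding can outweigh the per-level savings)

Standard: 1544804416 multiplications (1156^3). Strassen: 1977326743 multiplications (7^11, after padding to 2048x2048). Strassen reduces 8 recursive multiplications to 7 at each level.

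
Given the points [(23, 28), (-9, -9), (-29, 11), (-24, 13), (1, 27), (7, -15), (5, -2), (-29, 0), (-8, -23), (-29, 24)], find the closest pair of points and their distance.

Computing all pairwise distances among 10 points:

d((23, 28), (-9, -9)) = 48.9183
d((23, 28), (-29, 11)) = 54.7083
d((23, 28), (-24, 13)) = 49.3356
d((23, 28), (1, 27)) = 22.0227
d((23, 28), (7, -15)) = 45.8803
d((23, 28), (5, -2)) = 34.9857
d((23, 28), (-29, 0)) = 59.0593
d((23, 28), (-8, -23)) = 59.6825
d((23, 28), (-29, 24)) = 52.1536
d((-9, -9), (-29, 11)) = 28.2843
d((-9, -9), (-24, 13)) = 26.6271
d((-9, -9), (1, 27)) = 37.3631
d((-9, -9), (7, -15)) = 17.088
d((-9, -9), (5, -2)) = 15.6525
d((-9, -9), (-29, 0)) = 21.9317
d((-9, -9), (-8, -23)) = 14.0357
d((-9, -9), (-29, 24)) = 38.5876
d((-29, 11), (-24, 13)) = 5.3852 <-- minimum
d((-29, 11), (1, 27)) = 34.0
d((-29, 11), (7, -15)) = 44.4072
d((-29, 11), (5, -2)) = 36.4005
d((-29, 11), (-29, 0)) = 11.0
d((-29, 11), (-8, -23)) = 39.9625
d((-29, 11), (-29, 24)) = 13.0
d((-24, 13), (1, 27)) = 28.6531
d((-24, 13), (7, -15)) = 41.7732
d((-24, 13), (5, -2)) = 32.6497
d((-24, 13), (-29, 0)) = 13.9284
d((-24, 13), (-8, -23)) = 39.3954
d((-24, 13), (-29, 24)) = 12.083
d((1, 27), (7, -15)) = 42.4264
d((1, 27), (5, -2)) = 29.2746
d((1, 27), (-29, 0)) = 40.3609
d((1, 27), (-8, -23)) = 50.8035
d((1, 27), (-29, 24)) = 30.1496
d((7, -15), (5, -2)) = 13.1529
d((7, -15), (-29, 0)) = 39.0
d((7, -15), (-8, -23)) = 17.0
d((7, -15), (-29, 24)) = 53.0754
d((5, -2), (-29, 0)) = 34.0588
d((5, -2), (-8, -23)) = 24.6982
d((5, -2), (-29, 24)) = 42.8019
d((-29, 0), (-8, -23)) = 31.1448
d((-29, 0), (-29, 24)) = 24.0
d((-8, -23), (-29, 24)) = 51.4782

Closest pair: (-29, 11) and (-24, 13) with distance 5.3852

The closest pair is (-29, 11) and (-24, 13) with Euclidean distance 5.3852. For 10 points, brute-force pairwise comparison is shown above. For large n, the divide-and-conquer algorithm (sort by x, recurse on halves, check the dividing strip) achieves O(n log n).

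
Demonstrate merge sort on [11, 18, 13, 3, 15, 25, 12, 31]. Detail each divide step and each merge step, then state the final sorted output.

Merge sort trace:

Split: [11, 18, 13, 3, 15, 25, 12, 31] -> [11, 18, 13, 3] and [15, 25, 12, 31]
  Split: [11, 18, 13, 3] -> [11, 18] and [13, 3]
    Split: [11, 18] -> [11] and [18]
    Merge: [11] + [18] -> [11, 18]
    Split: [13, 3] -> [13] and [3]
    Merge: [13] + [3] -> [3, 13]
  Merge: [11, 18] + [3, 13] -> [3, 11, 13, 18]
  Split: [15, 25, 12, 31] -> [15, 25] and [12, 31]
    Split: [15, 25] -> [15] and [25]
    Merge: [15] + [25] -> [15, 25]
    Split: [12, 31] -> [12] and [31]
    Merge: [12] + [31] -> [12, 31]
  Merge: [15, 25] + [12, 31] -> [12, 15, 25, 31]
Merge: [3, 11, 13, 18] + [12, 15, 25, 31] -> [3, 11, 12, 13, 15, 18, 25, 31]

Final sorted array: [3, 11, 12, 13, 15, 18, 25, 31]

The merge sort proceeds by recursively splitting the array and merging sorted halves.
After all merges, the sorted array is [3, 11, 12, 13, 15, 18, 25, 31].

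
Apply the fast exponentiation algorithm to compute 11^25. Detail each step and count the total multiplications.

Computing 11^25 by squaring (build up from 11^1; each line after the first costs one multiplication):

11^1 = 11
11^2 = (11^1)^2 = 11^2 = 121
11^3 = 11 * 11^2 = 11 * 121 = 1331
11^6 = (11^3)^2 = 1331^2 = 1771561
11^12 = (11^6)^2 = 1771561^2 = 3138428376721
11^24 = (11^12)^2 = 3138428376721^2 = 9849732675807611094711841
11^25 = 11 * 11^24 = 11 * 9849732675807611094711841 = 108347059433883722041830251

Result: 108347059433883722041830251
Multiplications needed: 6 (6 lines after 11^1)

11^25 = 108347059433883722041830251. Using exponentiation by squaring, this requires 6 multiplications. The key idea: if the exponent is even, square the half-power; if odd, multiply by the base once.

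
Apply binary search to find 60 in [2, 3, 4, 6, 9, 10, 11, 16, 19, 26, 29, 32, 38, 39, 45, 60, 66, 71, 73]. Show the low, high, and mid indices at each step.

Binary search for 60 in [2, 3, 4, 6, 9, 10, 11, 16, 19, 26, 29, 32, 38, 39, 45, 60, 66, 71, 73]:

lo=0, hi=18, mid=9, arr[mid]=26 -> 26 < 60, search right half
lo=10, hi=18, mid=14, arr[mid]=45 -> 45 < 60, search right half
lo=15, hi=18, mid=16, arr[mid]=66 -> 66 > 60, search left half
lo=15, hi=15, mid=15, arr[mid]=60 -> Found target at index 15!

Binary search finds 60 at index 15 after 4 comparisons. The search repeatedly halves the search space by comparing with the middle element.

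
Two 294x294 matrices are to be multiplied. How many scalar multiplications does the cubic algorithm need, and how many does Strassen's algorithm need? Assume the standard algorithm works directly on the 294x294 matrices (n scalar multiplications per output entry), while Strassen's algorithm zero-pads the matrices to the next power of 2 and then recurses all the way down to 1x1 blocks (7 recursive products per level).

Matrix multiplication for 294x294 matrices:

Strassen's algorithm requires power-of-2 dimensions. Pad 294x294 to 512x512 (next power of 2).

Standard algorithm: 294^3 = 25412184 multiplications
Strassen's algorithm: 7^(log2(512)) = 7^9 = 40353607 multiplications
Difference: 25412184 - 40353607 = -14941423 (Strassen uses MORE here due to padding overhead — for small or just-over-power-of-2 n, padding can outweigh the per-level savings)

Standard: 25412184 multiplications (294^3). Strassen: 40353607 multiplications (7^9, after padding to 512x512). Strassen reduces 8 recursive multiplications to 7 at each level.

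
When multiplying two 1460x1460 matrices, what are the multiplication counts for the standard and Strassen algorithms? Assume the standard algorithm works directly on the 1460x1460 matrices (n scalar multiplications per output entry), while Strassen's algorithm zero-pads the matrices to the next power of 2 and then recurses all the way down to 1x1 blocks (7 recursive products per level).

Matrix multiplication for 1460x1460 matrices:

Strassen's algorithm requires power-of-2 dimensions. Pad 1460x1460 to 2048x2048 (next power of 2).

Standard algorithm: 1460^3 = 3112136000 multiplications
Strassen's algorithm: 7^(log2(2048)) = 7^11 = 1977326743 multiplications
Savings: 3112136000 - 1977326743 = 1134809257 multiplications

Standard: 3112136000 multiplications (1460^3). Strassen: 1977326743 multiplications (7^11, after padding to 2048x2048). Strassen reduces 8 recursive multiplications to 7 at each level.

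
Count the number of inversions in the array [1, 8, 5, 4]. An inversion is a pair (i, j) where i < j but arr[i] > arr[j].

Finding inversions in [1, 8, 5, 4]:

(1, 2): arr[1]=8 > arr[2]=5
(1, 3): arr[1]=8 > arr[3]=4
(2, 3): arr[2]=5 > arr[3]=4

Total inversions: 3

The array has 3 inversion(s): (1,2), (1,3), (2,3). Each pair (i,j) satisfies i < j and arr[i] > arr[j].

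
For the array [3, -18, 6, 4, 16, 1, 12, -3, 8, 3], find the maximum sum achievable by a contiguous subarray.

Using Kadane's algorithm on [3, -18, 6, 4, 16, 1, 12, -3, 8, 3]:

Scanning through the array:
Position 1 (value -18): max_ending_here = -15, max_so_far = 3
Position 2 (value 6): max_ending_here = 6, max_so_far = 6
Position 3 (value 4): max_ending_here = 10, max_so_far = 10
Position 4 (value 16): max_ending_here = 26, max_so_far = 26
Position 5 (value 1): max_ending_here = 27, max_so_far = 27
Position 6 (value 12): max_ending_here = 39, max_so_far = 39
Position 7 (value -3): max_ending_here = 36, max_so_far = 39
Position 8 (value 8): max_ending_here = 44, max_so_far = 44
Position 9 (value 3): max_ending_here = 47, max_so_far = 47

Maximum subarray: [6, 4, 16, 1, 12, -3, 8, 3]
Maximum sum: 47

The maximum subarray is [6, 4, 16, 1, 12, -3, 8, 3] with sum 47. This subarray runs from index 2 to index 9.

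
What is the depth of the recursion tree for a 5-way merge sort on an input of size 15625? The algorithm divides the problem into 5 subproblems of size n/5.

For divide and conquer with division factor 5:

Problem sizes at each level:
Level 0: 15625
Level 1: 3125
Level 2: 625
Level 3: 125
Level 4: 25
Level 5: 5
Level 6: 1

The root is level 0 and the size-1 base case is level 6 (the tree spans levels 0 through 6, i.e. 7 levels counting the root), so the depth is the number of divisions: log_5(15625) = 6

The recursion tree depth is log_5(15625) = 6. At each level, the problem size is divided by 5, so it takes 6 divisions to reduce to a base case of size 1. The algorithm makes 5 recursive calls at each level.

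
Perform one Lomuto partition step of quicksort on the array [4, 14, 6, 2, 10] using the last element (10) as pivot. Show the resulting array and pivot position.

Lomuto partition with pivot = 10:

Initial array: [4, 14, 6, 2, 10]

arr[0]=4 <= 10: swap with position 0, array becomes [4, 14, 6, 2, 10]
arr[1]=14 > 10: no swap
arr[2]=6 <= 10: swap with position 1, array becomes [4, 6, 14, 2, 10]
arr[3]=2 <= 10: swap with position 2, array becomes [4, 6, 2, 14, 10]

Place pivot at position 3: [4, 6, 2, 10, 14]
Pivot position: 3

After partitioning with pivot 10, the array becomes [4, 6, 2, 10, 14]. The pivot is placed at index 3. All elements to the left of the pivot are <= 10, and all elements to the right are > 10.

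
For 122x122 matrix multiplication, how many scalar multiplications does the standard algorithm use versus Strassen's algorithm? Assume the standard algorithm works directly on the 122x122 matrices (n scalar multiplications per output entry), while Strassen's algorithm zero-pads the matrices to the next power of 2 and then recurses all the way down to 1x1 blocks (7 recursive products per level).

Matrix multiplication for 122x122 matrices:

Strassen's algorithm requires power-of-2 dimensions. Pad 122x122 to 128x128 (next power of 2).

Standard algorithm: 122^3 = 1815848 multiplications
Strassen's algorithm: 7^(log2(128)) = 7^7 = 823543 multiplications
Savings: 1815848 - 823543 = 992305 multiplications

Standard: 1815848 multiplications (122^3). Strassen: 823543 multiplications (7^7, after padding to 128x128). Strassen reduces 8 recursive multiplications to 7 at each level.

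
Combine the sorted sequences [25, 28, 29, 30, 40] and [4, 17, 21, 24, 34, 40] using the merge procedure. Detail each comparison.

Merging process:

Compare 25 vs 4: take 4 from right. Merged: [4]
Compare 25 vs 17: take 17 from right. Merged: [4, 17]
Compare 25 vs 21: take 21 from right. Merged: [4, 17, 21]
Compare 25 vs 24: take 24 from right. Merged: [4, 17, 21, 24]
Compare 25 vs 34: take 25 from left. Merged: [4, 17, 21, 24, 25]
Compare 28 vs 34: take 28 from left. Merged: [4, 17, 21, 24, 25, 28]
Compare 29 vs 34: take 29 from left. Merged: [4, 17, 21, 24, 25, 28, 29]
Compare 30 vs 34: take 30 from left. Merged: [4, 17, 21, 24, 25, 28, 29, 30]
Compare 40 vs 34: take 34 from right. Merged: [4, 17, 21, 24, 25, 28, 29, 30, 34]
Compare 40 vs 40: take 40 from left. Merged: [4, 17, 21, 24, 25, 28, 29, 30, 34, 40]
Append remaining from right: [40]. Merged: [4, 17, 21, 24, 25, 28, 29, 30, 34, 40, 40]

Final merged array: [4, 17, 21, 24, 25, 28, 29, 30, 34, 40, 40]
Total comparisons: 10

The merged array is [4, 17, 21, 24, 25, 28, 29, 30, 34, 40, 40], requiring 10 comparisons. The merge step runs in O(n) time where n is the total number of elements.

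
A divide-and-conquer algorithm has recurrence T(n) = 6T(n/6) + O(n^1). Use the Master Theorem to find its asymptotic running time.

Master Theorem for T(n) = 6T(n/6) + O(n^1):

a = 6, b = 6, c = 1
log_b(a) = log_6(6) = 1.0000

Case 2: c = 1 = log_6(6) = 1.0000
T(n) = O(n^1 log n) = O(n log n)

For T(n) = 6T(n/6) + O(n^1): log_6(6) = 1.0000. This is Case 2 of the Master Theorem (c = log_b(a), equal work at all levels), giving O(n log n).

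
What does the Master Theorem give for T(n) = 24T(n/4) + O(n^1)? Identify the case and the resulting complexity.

Master Theorem for T(n) = 24T(n/4) + O(n^1):

a = 24, b = 4, c = 1
log_b(a) = log_4(24) = 2.2925

Case 1: c = 1 < log_4(24) = 2.2925
T(n) = O(n^(log_4 24))

For T(n) = 24T(n/4) + O(n^1): log_4(24) = 2.2925. This is Case 1 of the Master Theorem (c < log_b(a), work dominated by leaves), giving O(n^(log_4 24)).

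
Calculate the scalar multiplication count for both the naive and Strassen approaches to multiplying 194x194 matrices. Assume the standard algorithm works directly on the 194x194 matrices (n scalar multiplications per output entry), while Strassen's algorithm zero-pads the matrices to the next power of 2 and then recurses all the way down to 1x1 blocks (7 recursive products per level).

Matrix multiplication for 194x194 matrices:

Strassen's algorithm requires power-of-2 dimensions. Pad 194x194 to 256x256 (next power of 2).

Standard algorithm: 194^3 = 7301384 multiplications
Strassen's algorithm: 7^(log2(256)) = 7^8 = 5764801 multiplications
Savings: 7301384 - 5764801 = 1536583 multiplications

Standard: 7301384 multiplications (194^3). Strassen: 5764801 multiplications (7^8, after padding to 256x256). Strassen reduces 8 recursive multiplications to 7 at each level.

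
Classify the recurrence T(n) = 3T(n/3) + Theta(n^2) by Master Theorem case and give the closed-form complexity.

Master Theorem for T(n) = 3T(n/3) + O(n^2):

a = 3, b = 3, c = 2
log_b(a) = log_3(3) = 1.0000

Case 3: c = 2 > log_3(3) = 1.0000
T(n) = O(n^2) = O(n^2)

For T(n) = 3T(n/3) + O(n^2): log_3(3) = 1.0000. This is Case 3 of the Master Theorem (c > log_b(a), work dominated by root), giving O(n^2).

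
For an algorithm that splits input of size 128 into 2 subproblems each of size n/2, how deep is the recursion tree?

For divide and conquer with division factor 2:

Problem sizes at each level:
Level 0: 128
Level 1: 64
Level 2: 32
Level 3: 16
Level 4: 8
Level 5: 4
Level 6: 2
Level 7: 1

The root is level 0 and the size-1 base case is level 7 (the tree spans levels 0 through 7, i.e. 8 levels counting the root), so the depth is the number of divisions: log_2(128) = 7

The recursion tree depth is log_2(128) = 7. At each level, the problem size is divided by 2, so it takes 7 divisions to reduce to a base case of size 1. The algorithm makes 2 recursive calls at each level.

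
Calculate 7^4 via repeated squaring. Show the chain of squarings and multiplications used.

Computing 7^4 by squaring (build up from 7^1; each line after the first costs one multiplication):

7^1 = 7
7^2 = (7^1)^2 = 7^2 = 49
7^4 = (7^2)^2 = 49^2 = 2401

Result: 2401
Multiplications needed: 2 (2 lines after 7^1)

7^4 = 2401. Using exponentiation by squaring, this requires 2 multiplications. The key idea: if the exponent is even, square the half-power; if odd, multiply by the base once.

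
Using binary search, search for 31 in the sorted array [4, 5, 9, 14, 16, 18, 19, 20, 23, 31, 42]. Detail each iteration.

Binary search for 31 in [4, 5, 9, 14, 16, 18, 19, 20, 23, 31, 42]:

lo=0, hi=10, mid=5, arr[mid]=18 -> 18 < 31, search right half
lo=6, hi=10, mid=8, arr[mid]=23 -> 23 < 31, search right half
lo=9, hi=10, mid=9, arr[mid]=31 -> Found target at index 9!

Binary search finds 31 at index 9 after 3 comparisons. The search repeatedly halves the search space by comparing with the middle element.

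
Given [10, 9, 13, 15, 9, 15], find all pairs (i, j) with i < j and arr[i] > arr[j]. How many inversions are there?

Finding inversions in [10, 9, 13, 15, 9, 15]:

(0, 1): arr[0]=10 > arr[1]=9
(0, 4): arr[0]=10 > arr[4]=9
(2, 4): arr[2]=13 > arr[4]=9
(3, 4): arr[3]=15 > arr[4]=9

Total inversions: 4

The array has 4 inversion(s): (0,1), (0,4), (2,4), (3,4). Each pair (i,j) satisfies i < j and arr[i] > arr[j].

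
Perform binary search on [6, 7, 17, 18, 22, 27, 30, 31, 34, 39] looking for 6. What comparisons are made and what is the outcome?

Binary search for 6 in [6, 7, 17, 18, 22, 27, 30, 31, 34, 39]:

lo=0, hi=9, mid=4, arr[mid]=22 -> 22 > 6, search left half
lo=0, hi=3, mid=1, arr[mid]=7 -> 7 > 6, search left half
lo=0, hi=0, mid=0, arr[mid]=6 -> Found target at index 0!

Binary search finds 6 at index 0 after 3 comparisons. The search repeatedly halves the search space by comparing with the middle element.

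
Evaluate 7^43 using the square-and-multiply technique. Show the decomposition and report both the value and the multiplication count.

Computing 7^43 by squaring (build up from 7^1; each line after the first costs one multiplication):

7^1 = 7
7^2 = (7^1)^2 = 7^2 = 49
7^4 = (7^2)^2 = 49^2 = 2401
7^5 = 7 * 7^4 = 7 * 2401 = 16807
7^10 = (7^5)^2 = 16807^2 = 282475249
7^20 = (7^10)^2 = 282475249^2 = 79792266297612001
7^21 = 7 * 7^20 = 7 * 79792266297612001 = 558545864083284007
7^42 = (7^21)^2 = 558545864083284007^2 = 311973482284542371301330321821976049
7^43 = 7 * 7^42 = 7 * 311973482284542371301330321821976049 = 2183814375991796599109312252753832343

Result: 2183814375991796599109312252753832343
Multiplications needed: 8 (8 lines after 7^1)

7^43 = 2183814375991796599109312252753832343. Using exponentiation by squaring, this requires 8 multiplications. The key idea: if the exponent is even, square the half-power; if odd, multiply by the base once.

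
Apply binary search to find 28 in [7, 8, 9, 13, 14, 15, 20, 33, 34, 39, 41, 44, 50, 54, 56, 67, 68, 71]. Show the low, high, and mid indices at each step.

Binary search for 28 in [7, 8, 9, 13, 14, 15, 20, 33, 34, 39, 41, 44, 50, 54, 56, 67, 68, 71]:

lo=0, hi=17, mid=8, arr[mid]=34 -> 34 > 28, search left half
lo=0, hi=7, mid=3, arr[mid]=13 -> 13 < 28, search right half
lo=4, hi=7, mid=5, arr[mid]=15 -> 15 < 28, search right half
lo=6, hi=7, mid=6, arr[mid]=20 -> 20 < 28, search right half
lo=7, hi=7, mid=7, arr[mid]=33 -> 33 > 28, search left half
lo=7 > hi=6, target 28 not found

Binary search determines that 28 is not in the array after 5 comparisons. The search space was exhausted without finding the target.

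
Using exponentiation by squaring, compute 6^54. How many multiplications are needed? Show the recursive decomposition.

Computing 6^54 by squaring (build up from 6^1; each line after the first costs one multiplication):

6^1 = 6
6^2 = (6^1)^2 = 6^2 = 36
6^3 = 6 * 6^2 = 6 * 36 = 216
6^6 = (6^3)^2 = 216^2 = 46656
6^12 = (6^6)^2 = 46656^2 = 2176782336
6^13 = 6 * 6^12 = 6 * 2176782336 = 13060694016
6^26 = (6^13)^2 = 13060694016^2 = 170581728179578208256
6^27 = 6 * 6^26 = 6 * 170581728179578208256 = 1023490369077469249536
6^54 = (6^27)^2 = 1023490369077469249536^2 = 1047532535594334222593508922191671036215296

Result: 1047532535594334222593508922191671036215296
Multiplications needed: 8 (8 lines after 6^1)

6^54 = 1047532535594334222593508922191671036215296. Using exponentiation by squaring, this requires 8 multiplications. The key idea: if the exponent is even, square the half-power; if odd, multiply by the base once.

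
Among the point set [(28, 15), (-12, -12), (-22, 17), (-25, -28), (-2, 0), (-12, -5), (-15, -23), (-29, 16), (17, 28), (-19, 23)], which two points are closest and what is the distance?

Computing all pairwise distances among 10 points:

d((28, 15), (-12, -12)) = 48.2597
d((28, 15), (-22, 17)) = 50.04
d((28, 15), (-25, -28)) = 68.2495
d((28, 15), (-2, 0)) = 33.541
d((28, 15), (-12, -5)) = 44.7214
d((28, 15), (-15, -23)) = 57.3847
d((28, 15), (-29, 16)) = 57.0088
d((28, 15), (17, 28)) = 17.0294
d((28, 15), (-19, 23)) = 47.676
d((-12, -12), (-22, 17)) = 30.6757
d((-12, -12), (-25, -28)) = 20.6155
d((-12, -12), (-2, 0)) = 15.6205
d((-12, -12), (-12, -5)) = 7.0
d((-12, -12), (-15, -23)) = 11.4018
d((-12, -12), (-29, 16)) = 32.7567
d((-12, -12), (17, 28)) = 49.4065
d((-12, -12), (-19, 23)) = 35.6931
d((-22, 17), (-25, -28)) = 45.0999
d((-22, 17), (-2, 0)) = 26.2488
d((-22, 17), (-12, -5)) = 24.1661
d((-22, 17), (-15, -23)) = 40.6079
d((-22, 17), (-29, 16)) = 7.0711
d((-22, 17), (17, 28)) = 40.5216
d((-22, 17), (-19, 23)) = 6.7082 <-- minimum
d((-25, -28), (-2, 0)) = 36.2353
d((-25, -28), (-12, -5)) = 26.4197
d((-25, -28), (-15, -23)) = 11.1803
d((-25, -28), (-29, 16)) = 44.1814
d((-25, -28), (17, 28)) = 70.0
d((-25, -28), (-19, 23)) = 51.3517
d((-2, 0), (-12, -5)) = 11.1803
d((-2, 0), (-15, -23)) = 26.4197
d((-2, 0), (-29, 16)) = 31.3847
d((-2, 0), (17, 28)) = 33.8378
d((-2, 0), (-19, 23)) = 28.6007
d((-12, -5), (-15, -23)) = 18.2483
d((-12, -5), (-29, 16)) = 27.0185
d((-12, -5), (17, 28)) = 43.9318
d((-12, -5), (-19, 23)) = 28.8617
d((-15, -23), (-29, 16)) = 41.4367
d((-15, -23), (17, 28)) = 60.208
d((-15, -23), (-19, 23)) = 46.1736
d((-29, 16), (17, 28)) = 47.5395
d((-29, 16), (-19, 23)) = 12.2066
d((17, 28), (-19, 23)) = 36.3456

Closest pair: (-22, 17) and (-19, 23) with distance 6.7082

The closest pair is (-22, 17) and (-19, 23) with Euclidean distance 6.7082. For 10 points, brute-force pairwise comparison is shown above. For large n, the divide-and-conquer algorithm (sort by x, recurse on halves, check the dividing strip) achieves O(n log n).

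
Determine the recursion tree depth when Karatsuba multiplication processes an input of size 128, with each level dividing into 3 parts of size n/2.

For divide and conquer with division factor 2:

Problem sizes at each level:
Level 0: 128
Level 1: 64
Level 2: 32
Level 3: 16
Level 4: 8
Level 5: 4
Level 6: 2
Level 7: 1

The root is level 0 and the size-1 base case is level 7 (the tree spans levels 0 through 7, i.e. 8 levels counting the root), so the depth is the number of divisions: log_2(128) = 7

The recursion tree depth is log_2(128) = 7. At each level, the problem size is divided by 2, so it takes 7 divisions to reduce to a base case of size 1. The algorithm makes 3 recursive calls at each level.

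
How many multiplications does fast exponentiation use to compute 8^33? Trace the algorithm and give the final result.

Computing 8^33 by squaring (build up from 8^1; each line after the first costs one multiplication):

8^1 = 8
8^2 = (8^1)^2 = 8^2 = 64
8^4 = (8^2)^2 = 64^2 = 4096
8^8 = (8^4)^2 = 4096^2 = 16777216
8^16 = (8^8)^2 = 16777216^2 = 281474976710656
8^32 = (8^16)^2 = 281474976710656^2 = 79228162514264337593543950336
8^33 = 8 * 8^32 = 8 * 79228162514264337593543950336 = 633825300114114700748351602688

Result: 633825300114114700748351602688
Multiplications needed: 6 (6 lines after 8^1)

8^33 = 633825300114114700748351602688. Using exponentiation by squaring, this requires 6 multiplications. The key idea: if the exponent is even, square the half-power; if odd, multiply by the base once.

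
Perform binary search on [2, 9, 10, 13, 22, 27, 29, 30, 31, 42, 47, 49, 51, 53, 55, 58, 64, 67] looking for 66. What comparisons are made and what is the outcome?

Binary search for 66 in [2, 9, 10, 13, 22, 27, 29, 30, 31, 42, 47, 49, 51, 53, 55, 58, 64, 67]:

lo=0, hi=17, mid=8, arr[mid]=31 -> 31 < 66, search right half
lo=9, hi=17, mid=13, arr[mid]=53 -> 53 < 66, search right half
lo=14, hi=17, mid=15, arr[mid]=58 -> 58 < 66, search right half
lo=16, hi=17, mid=16, arr[mid]=64 -> 64 < 66, search right half
lo=17, hi=17, mid=17, arr[mid]=67 -> 67 > 66, search left half
lo=17 > hi=16, target 66 not found

Binary search determines that 66 is not in the array after 5 comparisons. The search space was exhausted without finding the target.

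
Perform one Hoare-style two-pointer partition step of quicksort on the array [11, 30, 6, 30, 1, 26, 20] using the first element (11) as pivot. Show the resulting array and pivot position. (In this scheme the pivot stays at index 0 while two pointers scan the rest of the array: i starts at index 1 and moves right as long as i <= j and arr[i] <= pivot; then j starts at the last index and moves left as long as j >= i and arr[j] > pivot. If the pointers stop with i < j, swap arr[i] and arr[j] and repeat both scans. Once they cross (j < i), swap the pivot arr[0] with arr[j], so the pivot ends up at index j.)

Hoare-style two-pointer partition with pivot = 11:

Initial array: [11, 30, 6, 30, 1, 26, 20]

Pointers start at i = 1, j = 6.
i stops at index 1 (arr[1]=30 > 11), j stops at index 4 (arr[4]=1 <= 11): swap arr[1] and arr[4], array becomes [11, 1, 6, 30, 30, 26, 20]
i ends at 3, j ends at 2: the pointers have crossed (j < i), so scanning stops.

Swap pivot arr[0] with arr[2] to place pivot at position 2: [6, 1, 11, 30, 30, 26, 20]
Pivot position: 2

After partitioning with pivot 11, the array becomes [6, 1, 11, 30, 30, 26, 20]. The pivot is placed at index 2. All elements to the left of the pivot are <= 11, and all elements to the right are > 11.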